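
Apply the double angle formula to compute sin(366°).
sin(366°) = 2 sin 183° cos 183° = 0.1045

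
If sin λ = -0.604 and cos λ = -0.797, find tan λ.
tan λ = sin λ / cos λ = 0.7578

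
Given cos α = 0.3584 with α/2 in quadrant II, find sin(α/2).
sin(α/2) = ±√((1 - cos α)/2); positive since α/2 ∈ QII, so sin(α/2) = 0.5664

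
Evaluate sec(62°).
sec(62°) = 2.13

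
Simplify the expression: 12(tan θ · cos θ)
12(tan θ · cos θ) = 12(sin θ) (using Quotient identity)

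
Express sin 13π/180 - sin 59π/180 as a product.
sin 13π/180 - sin 59π/180 = 2 cos(π/5) sin(-23π/180)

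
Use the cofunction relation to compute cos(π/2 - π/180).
cos(π/2 - π/180) = sin(π/180) = 0.01745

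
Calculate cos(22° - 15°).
cos(22° - 15°) = cos 22° cos 15° + sin 22° sin 15° = 0.9925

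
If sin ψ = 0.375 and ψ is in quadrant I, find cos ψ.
cos ψ = 0.927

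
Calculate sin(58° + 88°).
sin(58° + 88°) = sin 58° cos 88° + cos 58° sin 88° = 0.5592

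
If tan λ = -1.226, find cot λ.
cot λ = 1/tan λ = -0.8157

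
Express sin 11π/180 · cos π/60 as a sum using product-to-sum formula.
sin 11π/180 cos π/60 = (1/2)[sin(11π/180+π/60) + sin(11π/180-π/60)]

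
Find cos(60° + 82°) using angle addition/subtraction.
cos(60° + 82°) = cos 60° cos 82° - sin 60° sin 82° = -0.788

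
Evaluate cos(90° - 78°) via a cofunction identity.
cos(90° - 78°) = sin(78°) = 0.9781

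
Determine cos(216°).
cos(216°) = -0.809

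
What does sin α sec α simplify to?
sin α sec α = tan α (using Reciprocal + quotient)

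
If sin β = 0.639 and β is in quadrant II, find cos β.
cos β = -0.7692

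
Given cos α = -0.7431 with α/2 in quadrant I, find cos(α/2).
cos(α/2) = ±√((1 + cos α)/2); positive since α/2 ∈ QI, so cos(α/2) = 0.3584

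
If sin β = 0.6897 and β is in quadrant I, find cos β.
cos β = 0.7241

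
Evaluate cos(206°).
cos(206°) = -0.8988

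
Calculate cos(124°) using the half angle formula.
cos(124°) = -√((1 + cos 248°)/2) = -0.5592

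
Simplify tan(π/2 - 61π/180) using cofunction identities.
tan(π/2 - 61π/180) = cot(61π/180)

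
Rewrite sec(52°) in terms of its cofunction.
sec(52°) = csc(90° - 52°) = csc(38°)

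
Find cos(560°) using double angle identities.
cos(560°) = 2cos²280° - 1 = -0.9397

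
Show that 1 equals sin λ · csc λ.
RHS = sin λ · (1/sin λ) = 1 = LHS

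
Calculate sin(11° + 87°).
sin(11° + 87°) = sin 11° cos 87° + cos 11° sin 87° = 0.9903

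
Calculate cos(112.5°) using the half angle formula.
cos(112.5°) = -√((1 + cos 225°)/2) = -0.3827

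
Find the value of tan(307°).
tan(307°) = -1.327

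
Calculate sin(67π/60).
sin(67π/60) = -0.3584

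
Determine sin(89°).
sin(89°) = 0.9998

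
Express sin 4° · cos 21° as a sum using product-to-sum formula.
sin 4° cos 21° = (1/2)[sin(4°+21°) + sin(4°-21°)]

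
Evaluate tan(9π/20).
tan(9π/20) = 6.314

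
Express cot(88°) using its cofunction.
cot(88°) = tan(90° - 88°) = tan(2°)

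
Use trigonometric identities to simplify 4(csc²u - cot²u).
4(csc²u - cot²u) = 4 (using Pythagorean identity)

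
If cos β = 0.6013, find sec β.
sec β = 1/cos β = 1.663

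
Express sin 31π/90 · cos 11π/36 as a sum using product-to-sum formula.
sin 31π/90 cos 11π/36 = (1/2)[sin(31π/90+11π/36) + sin(31π/90-11π/36)]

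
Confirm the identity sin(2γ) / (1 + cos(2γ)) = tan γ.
LHS = 2 sin γ cos γ / (2cos²γ) = sin γ/cos γ = tan γ = RHS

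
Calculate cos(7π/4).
cos(7π/4) = √2/2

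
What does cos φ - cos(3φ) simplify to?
cos φ - cos(3φ) = 2 sin(2φ) sin φ (using Sum-to-product)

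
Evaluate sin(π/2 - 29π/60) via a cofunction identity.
sin(π/2 - 29π/60) = cos(29π/60) = 0.05234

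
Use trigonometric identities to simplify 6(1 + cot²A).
6(1 + cot²A) = 6(csc²A) (using Pythagorean identity)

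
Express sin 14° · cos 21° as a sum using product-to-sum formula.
sin 14° cos 21° = (1/2)[sin(14°+21°) + sin(14°-21°)]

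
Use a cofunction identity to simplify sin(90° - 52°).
sin(90° - 52°) = cos(52°)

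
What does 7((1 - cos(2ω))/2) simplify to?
7((1 - cos(2ω))/2) = 7(sin²ω) (using Power reduction)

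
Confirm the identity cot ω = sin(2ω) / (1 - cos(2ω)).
RHS = 2 sin ω cos ω / (2sin²ω) = cos ω/sin ω = cot ω = LHS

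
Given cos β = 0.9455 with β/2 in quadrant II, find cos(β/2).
cos(β/2) = ±√((1 + cos β)/2); negative since β/2 ∈ QII, so cos(β/2) = -0.9863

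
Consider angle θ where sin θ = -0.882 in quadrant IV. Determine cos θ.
cos θ = √(1 - sin²θ) = 0.4712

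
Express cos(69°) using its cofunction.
cos(69°) = sin(90° - 69°) = sin(21°)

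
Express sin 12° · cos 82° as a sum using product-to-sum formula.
sin 12° cos 82° = (1/2)[sin(12°+82°) + sin(12°-82°)]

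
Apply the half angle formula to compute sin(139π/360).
sin(139π/360) = √((1 - cos 139π/180)/2) = 0.9367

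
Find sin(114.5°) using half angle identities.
sin(114.5°) = √((1 - cos 229°)/2) = 0.91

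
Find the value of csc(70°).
csc(70°) = 1.064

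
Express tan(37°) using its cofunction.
tan(37°) = cot(90° - 37°) = cot(53°)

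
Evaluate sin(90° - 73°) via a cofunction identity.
sin(90° - 73°) = cos(73°) = 0.2924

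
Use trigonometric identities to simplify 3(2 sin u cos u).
3(2 sin u cos u) = 3(sin(2u)) (using Double angle)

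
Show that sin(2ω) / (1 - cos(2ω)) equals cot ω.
LHS = 2 sin ω cos ω / (2sin²ω) = cos ω/sin ω = cot ω = RHS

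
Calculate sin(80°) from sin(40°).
sin(80°) = 2 sin 40° cos 40° = 0.9848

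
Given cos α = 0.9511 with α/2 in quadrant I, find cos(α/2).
cos(α/2) = ±√((1 + cos α)/2); positive since α/2 ∈ QI, so cos(α/2) = 0.9877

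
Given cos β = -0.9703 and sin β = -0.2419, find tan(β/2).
tan(β/2) = sin β / (1 + cos β) = -8.145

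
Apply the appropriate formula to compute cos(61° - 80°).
cos(61° - 80°) = cos 61° cos 80° + sin 61° sin 80° = 0.9455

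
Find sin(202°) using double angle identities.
sin(202°) = 2 sin 101° cos 101° = -0.3746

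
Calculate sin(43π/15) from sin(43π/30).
sin(43π/15) = 2 sin 43π/30 cos 43π/30 = 0.4067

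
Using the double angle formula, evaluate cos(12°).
cos(12°) = cos²6° - sin²6° = 0.9781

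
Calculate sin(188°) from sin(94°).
sin(188°) = 2 sin 94° cos 94° = -0.1392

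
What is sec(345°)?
sec(345°) = 1.035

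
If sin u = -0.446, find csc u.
csc u = 1/sin u = -2.242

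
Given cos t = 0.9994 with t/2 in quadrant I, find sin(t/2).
sin(t/2) = ±√((1 - cos t)/2); positive since t/2 ∈ QI, so sin(t/2) = 0.01732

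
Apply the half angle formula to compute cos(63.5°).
cos(63.5°) = √((1 + cos 127°)/2) = 0.4462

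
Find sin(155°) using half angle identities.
sin(155°) = √((1 - cos 310°)/2) = 0.4226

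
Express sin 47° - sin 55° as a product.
sin 47° - sin 55° = 2 cos(51°) sin(-4°)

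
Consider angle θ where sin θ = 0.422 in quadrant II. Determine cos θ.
cos θ = ±√(1 - sin²θ) = -0.9066 (negative in QII)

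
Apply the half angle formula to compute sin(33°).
sin(33°) = √((1 - cos 66°)/2) = 0.5446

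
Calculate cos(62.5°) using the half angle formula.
cos(62.5°) = √((1 + cos 125°)/2) = 0.4617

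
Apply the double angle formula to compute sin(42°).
sin(42°) = 2 sin 21° cos 21° = 0.6691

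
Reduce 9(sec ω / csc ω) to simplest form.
9(sec ω / csc ω) = 9(tan ω) (using Reciprocal identities)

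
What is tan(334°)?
tan(334°) = -0.4877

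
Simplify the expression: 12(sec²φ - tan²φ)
12(sec²φ - tan²φ) = 12 (using Pythagorean identity)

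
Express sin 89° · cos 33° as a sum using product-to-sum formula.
sin 89° cos 33° = (1/2)[sin(89°+33°) + sin(89°-33°)]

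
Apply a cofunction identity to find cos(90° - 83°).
cos(90° - 83°) = sin(83°) = 0.9925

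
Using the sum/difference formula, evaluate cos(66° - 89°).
cos(66° - 89°) = cos 66° cos 89° + sin 66° sin 89° = 0.9205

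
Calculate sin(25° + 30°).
sin(25° + 30°) = sin 25° cos 30° + cos 25° sin 30° = 0.8192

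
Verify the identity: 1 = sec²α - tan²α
RHS = 1/cos²α - sin²α/cos²α = (1 - sin²α)/cos²α = cos²α/cos²α = 1 = LHS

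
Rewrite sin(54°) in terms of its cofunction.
sin(54°) = cos(90° - 54°) = cos(36°)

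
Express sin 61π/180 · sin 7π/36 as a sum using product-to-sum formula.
sin 61π/180 sin 7π/36 = (1/2)[cos(61π/180-7π/36) - cos(61π/180+7π/36)]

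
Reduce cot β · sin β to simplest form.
cot β · sin β = cos β (using Quotient identity)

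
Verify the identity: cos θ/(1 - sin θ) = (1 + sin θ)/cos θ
RHS = (1 + sin θ)(1 - sin θ) / (cos θ(1 - sin θ)) = (1 - sin²θ) / (cos θ(1 - sin θ)) = cos²θ / (cos θ(1 - sin θ)) = cos θ/(1 - sin θ) = LHS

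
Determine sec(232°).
sec(232°) = -1.624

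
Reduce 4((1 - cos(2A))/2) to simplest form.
4((1 - cos(2A))/2) = 4(sin²A) (using Power reduction)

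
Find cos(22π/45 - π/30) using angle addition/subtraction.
cos(22π/45 - π/30) = cos 22π/45 cos π/30 + sin 22π/45 sin π/30 = 0.1392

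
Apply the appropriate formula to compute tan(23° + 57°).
tan(23° + 57°) = (tan 23° + tan 57°)/(1 - tan 23° tan 57°) = 5.671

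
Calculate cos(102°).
cos(102°) = -0.2079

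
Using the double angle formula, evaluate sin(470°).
sin(470°) = 2 sin 235° cos 235° = 0.9397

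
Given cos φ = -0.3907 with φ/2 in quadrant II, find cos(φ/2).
cos(φ/2) = ±√((1 + cos φ)/2); negative since φ/2 ∈ QII, so cos(φ/2) = -0.552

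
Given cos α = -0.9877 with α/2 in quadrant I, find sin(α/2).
sin(α/2) = ±√((1 - cos α)/2); positive since α/2 ∈ QI, so sin(α/2) = 0.9969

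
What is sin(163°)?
sin(163°) = 0.2924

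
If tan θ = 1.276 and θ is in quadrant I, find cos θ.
cos θ = 0.6168 (using tan²θ + 1 = sec²θ)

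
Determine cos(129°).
cos(129°) = -0.6293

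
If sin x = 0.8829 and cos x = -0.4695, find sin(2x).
sin(2x) = 2 sin x cos x = -0.829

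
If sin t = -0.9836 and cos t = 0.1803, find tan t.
tan t = sin t / cos t = -5.455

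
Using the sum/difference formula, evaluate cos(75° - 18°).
cos(75° - 18°) = cos 75° cos 18° + sin 75° sin 18° = 0.5446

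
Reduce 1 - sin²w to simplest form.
1 - sin²w = cos²w (using Pythagorean identity)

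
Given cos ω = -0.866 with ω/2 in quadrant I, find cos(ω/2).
cos(ω/2) = ±√((1 + cos ω)/2); positive since ω/2 ∈ QI, so cos(ω/2) = 0.2588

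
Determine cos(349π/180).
cos(349π/180) = 0.9816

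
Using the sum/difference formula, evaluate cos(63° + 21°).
cos(63° + 21°) = cos 63° cos 21° - sin 63° sin 21° = 0.1045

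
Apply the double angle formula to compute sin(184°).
sin(184°) = 2 sin 92° cos 92° = -0.06976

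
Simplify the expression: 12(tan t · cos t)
12(tan t · cos t) = 12(sin t) (using Quotient identity)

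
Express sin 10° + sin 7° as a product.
sin 10° + sin 7° = 2 sin(8.5°) cos(1.5°)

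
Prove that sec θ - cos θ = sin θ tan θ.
LHS = 1/cos θ - cos θ = (1 - cos²θ)/cos θ = sin²θ/cos θ = sin θ · (sin θ/cos θ) = sin θ tan θ = RHS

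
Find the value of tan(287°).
tan(287°) = -3.271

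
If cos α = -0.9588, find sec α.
sec α = 1/cos α = -1.043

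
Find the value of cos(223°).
cos(223°) = -0.7314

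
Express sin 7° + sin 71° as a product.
sin 7° + sin 71° = 2 sin(39°) cos(-32°)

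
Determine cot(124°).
cot(124°) = -0.6745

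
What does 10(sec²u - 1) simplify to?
10(sec²u - 1) = 10(tan²u) (using Pythagorean identity)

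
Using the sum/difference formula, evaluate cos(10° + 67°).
cos(10° + 67°) = cos 10° cos 67° - sin 10° sin 67° = 0.225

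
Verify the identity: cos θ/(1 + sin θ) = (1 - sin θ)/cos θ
RHS = (1 - sin θ)(1 + sin θ) / (cos θ(1 + sin θ)) = (1 - sin²θ) / (cos θ(1 + sin θ)) = cos²θ / (cos θ(1 + sin θ)) = cos θ/(1 + sin θ) = LHS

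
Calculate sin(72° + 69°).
sin(72° + 69°) = sin 72° cos 69° + cos 72° sin 69° = 0.6293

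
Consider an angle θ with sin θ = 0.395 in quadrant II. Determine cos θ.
cos θ = ±√(1 - sin²θ) = -0.9187 (negative in QII)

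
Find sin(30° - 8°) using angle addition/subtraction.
sin(30° - 8°) = sin 30° cos 8° - cos 30° sin 8° = 0.3746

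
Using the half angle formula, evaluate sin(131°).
sin(131°) = √((1 - cos 262°)/2) = 0.7547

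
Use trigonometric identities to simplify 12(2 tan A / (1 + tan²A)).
12(2 tan A / (1 + tan²A)) = 12(sin(2A)) (using Double angle)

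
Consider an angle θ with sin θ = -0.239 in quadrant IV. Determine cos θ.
cos θ = √(1 - sin²θ) = 0.971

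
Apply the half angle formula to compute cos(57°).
cos(57°) = √((1 + cos 114°)/2) = 0.5446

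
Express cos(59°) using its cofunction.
cos(59°) = sin(90° - 59°) = sin(31°)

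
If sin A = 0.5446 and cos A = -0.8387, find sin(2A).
sin(2A) = 2 sin A cos A = -0.9135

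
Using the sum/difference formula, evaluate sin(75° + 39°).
sin(75° + 39°) = sin 75° cos 39° + cos 75° sin 39° = 0.9135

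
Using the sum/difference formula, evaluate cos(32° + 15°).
cos(32° + 15°) = cos 32° cos 15° - sin 32° sin 15° = 0.682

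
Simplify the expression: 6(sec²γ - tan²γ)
6(sec²γ - tan²γ) = 6 (using Pythagorean identity)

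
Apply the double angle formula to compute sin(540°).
sin(540°) = 2 sin 270° cos 270° = 0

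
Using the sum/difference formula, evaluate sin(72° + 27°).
sin(72° + 27°) = sin 72° cos 27° + cos 72° sin 27° = 0.9877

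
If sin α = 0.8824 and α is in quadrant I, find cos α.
cos α = 0.4705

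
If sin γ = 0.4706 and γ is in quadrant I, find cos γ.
cos γ = 0.8823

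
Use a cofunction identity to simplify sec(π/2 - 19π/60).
sec(π/2 - 19π/60) = csc(19π/60)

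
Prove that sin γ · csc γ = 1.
LHS = sin γ · (1/sin γ) = 1 = RHS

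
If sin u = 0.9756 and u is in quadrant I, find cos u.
cos u = 0.2196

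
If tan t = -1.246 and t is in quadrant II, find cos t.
cos t = -0.6259 (using tan²t + 1 = sec²t)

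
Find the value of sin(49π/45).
sin(49π/45) = -0.2756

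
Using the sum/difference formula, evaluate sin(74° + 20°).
sin(74° + 20°) = sin 74° cos 20° + cos 74° sin 20° = 0.9976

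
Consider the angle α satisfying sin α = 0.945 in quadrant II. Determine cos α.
cos α = ±√(1 - sin²α) = -0.3271 (negative in QII)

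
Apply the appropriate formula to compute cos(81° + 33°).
cos(81° + 33°) = cos 81° cos 33° - sin 81° sin 33° = -0.4067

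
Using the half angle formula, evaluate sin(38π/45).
sin(38π/45) = √((1 - cos 76π/45)/2) = 0.4695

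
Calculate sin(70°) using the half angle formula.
sin(70°) = √((1 - cos 140°)/2) = 0.9397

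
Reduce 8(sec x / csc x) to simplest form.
8(sec x / csc x) = 8(tan x) (using Reciprocal identities)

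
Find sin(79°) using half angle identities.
sin(79°) = √((1 - cos 158°)/2) = 0.9816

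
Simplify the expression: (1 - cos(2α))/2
(1 - cos(2α))/2 = sin²α (using Power reduction)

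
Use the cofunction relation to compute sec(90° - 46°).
sec(90° - 46°) = csc(46°) = 1.39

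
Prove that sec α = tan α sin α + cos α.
RHS = sin²α/cos α + cos α = (sin²α + cos²α)/cos α = 1/cos α = sec α = LHS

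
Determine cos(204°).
cos(204°) = -0.9135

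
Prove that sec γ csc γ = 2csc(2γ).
RHS = 2/sin(2γ) = 2/(2 sin γ cos γ) = 1/(sin γ cos γ) = (1/cos γ)(1/sin γ) = sec γ csc γ = LHS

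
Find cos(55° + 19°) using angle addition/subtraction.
cos(55° + 19°) = cos 55° cos 19° - sin 55° sin 19° = 0.2756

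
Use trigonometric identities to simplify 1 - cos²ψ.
1 - cos²ψ = sin²ψ (using Pythagorean identity)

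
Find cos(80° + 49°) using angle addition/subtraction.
cos(80° + 49°) = cos 80° cos 49° - sin 80° sin 49° = -0.6293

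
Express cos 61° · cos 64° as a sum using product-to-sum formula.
cos 61° cos 64° = (1/2)[cos(61°-64°) + cos(61°+64°)]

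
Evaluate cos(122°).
cos(122°) = -0.5299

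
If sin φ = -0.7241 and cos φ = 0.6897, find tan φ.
tan φ = sin φ / cos φ = -1.05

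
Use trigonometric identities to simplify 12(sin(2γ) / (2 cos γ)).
12(sin(2γ) / (2 cos γ)) = 12(sin γ) (using Double angle)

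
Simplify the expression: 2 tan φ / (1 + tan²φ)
2 tan φ / (1 + tan²φ) = sin(2φ) (using Double angle)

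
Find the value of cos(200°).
cos(200°) = -0.9397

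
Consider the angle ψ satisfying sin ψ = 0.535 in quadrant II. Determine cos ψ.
cos ψ = ±√(1 - sin²ψ) = -0.8449 (negative in QII)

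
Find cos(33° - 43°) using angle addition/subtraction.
cos(33° - 43°) = cos 33° cos 43° + sin 33° sin 43° = 0.9848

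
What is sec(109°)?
sec(109°) = -3.072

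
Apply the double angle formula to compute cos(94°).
cos(94°) = cos²47° - sin²47° = -0.06976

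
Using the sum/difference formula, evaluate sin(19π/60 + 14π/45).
sin(19π/60 + 14π/45) = sin 19π/60 cos 14π/45 + cos 19π/60 sin 14π/45 = 0.9205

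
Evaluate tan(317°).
tan(317°) = -0.9325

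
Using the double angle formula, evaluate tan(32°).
tan(32°) = 2 tan 16° / (1 - tan²16°) = 0.6249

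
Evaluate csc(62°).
csc(62°) = 1.133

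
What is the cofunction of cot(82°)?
cot(82°) = tan(90° - 82°) = tan(8°)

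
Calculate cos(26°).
cos(26°) = 0.8988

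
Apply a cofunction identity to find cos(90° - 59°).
cos(90° - 59°) = sin(59°) = 0.8572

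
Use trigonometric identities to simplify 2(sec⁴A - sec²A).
2(sec⁴A - sec²A) = 2(tan⁴A + tan²A) (using Pythagorean)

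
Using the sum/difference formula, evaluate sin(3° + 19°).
sin(3° + 19°) = sin 3° cos 19° + cos 3° sin 19° = 0.3746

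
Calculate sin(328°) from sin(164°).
sin(328°) = 2 sin 164° cos 164° = -0.5299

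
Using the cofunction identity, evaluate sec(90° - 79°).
sec(90° - 79°) = csc(79°) = 1.019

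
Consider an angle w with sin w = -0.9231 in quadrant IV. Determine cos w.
cos w = √(1 - sin²w) = 0.3846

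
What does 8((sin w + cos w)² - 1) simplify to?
8((sin w + cos w)² - 1) = 8(sin(2w)) (using Pythagorean + double angle)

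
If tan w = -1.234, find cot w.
cot w = 1/tan w = -0.8104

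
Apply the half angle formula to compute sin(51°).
sin(51°) = √((1 - cos 102°)/2) = 0.7771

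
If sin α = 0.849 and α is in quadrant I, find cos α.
cos α = 0.5284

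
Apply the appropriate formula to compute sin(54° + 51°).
sin(54° + 51°) = sin 54° cos 51° + cos 54° sin 51° = (√6+√2)/4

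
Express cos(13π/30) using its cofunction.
cos(13π/30) = sin(π/2 - 13π/30) = sin(π/15)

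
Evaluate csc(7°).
csc(7°) = 8.206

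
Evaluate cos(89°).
cos(89°) = 0.01745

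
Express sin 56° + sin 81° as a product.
sin 56° + sin 81° = 2 sin(68.5°) cos(-12.5°)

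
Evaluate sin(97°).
sin(97°) = 0.9925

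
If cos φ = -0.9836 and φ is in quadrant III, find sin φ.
sin φ = -0.1804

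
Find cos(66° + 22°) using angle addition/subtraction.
cos(66° + 22°) = cos 66° cos 22° - sin 66° sin 22° = 0.0349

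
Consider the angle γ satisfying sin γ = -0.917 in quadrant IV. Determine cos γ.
cos γ = √(1 - sin²γ) = 0.3989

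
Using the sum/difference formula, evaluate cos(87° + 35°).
cos(87° + 35°) = cos 87° cos 35° - sin 87° sin 35° = -0.5299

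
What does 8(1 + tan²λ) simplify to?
8(1 + tan²λ) = 8(sec²λ) (using Pythagorean identity)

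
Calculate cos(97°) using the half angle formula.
cos(97°) = -√((1 + cos 194°)/2) = -0.1219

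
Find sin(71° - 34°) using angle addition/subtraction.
sin(71° - 34°) = sin 71° cos 34° - cos 71° sin 34° = 0.6018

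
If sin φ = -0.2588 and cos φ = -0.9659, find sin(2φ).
sin(2φ) = 2 sin φ cos φ = 0.4999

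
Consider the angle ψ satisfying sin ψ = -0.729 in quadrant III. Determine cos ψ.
cos ψ = ±√(1 - sin²ψ) = -0.6845 (negative in QIII)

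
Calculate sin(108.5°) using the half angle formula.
sin(108.5°) = √((1 - cos 217°)/2) = 0.9483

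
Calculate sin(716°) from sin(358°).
sin(716°) = 2 sin 358° cos 358° = -0.06976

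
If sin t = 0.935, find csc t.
csc t = 1/sin t = 1.07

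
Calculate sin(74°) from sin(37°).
sin(74°) = 2 sin 37° cos 37° = 0.9613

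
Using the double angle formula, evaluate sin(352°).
sin(352°) = 2 sin 176° cos 176° = -0.1392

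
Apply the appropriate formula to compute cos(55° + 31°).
cos(55° + 31°) = cos 55° cos 31° - sin 55° sin 31° = 0.06976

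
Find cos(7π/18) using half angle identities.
cos(7π/18) = √((1 + cos 7π/9)/2) = 0.342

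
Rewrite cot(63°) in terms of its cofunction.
cot(63°) = tan(90° - 63°) = tan(27°)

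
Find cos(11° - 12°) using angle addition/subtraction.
cos(11° - 12°) = cos 11° cos 12° + sin 11° sin 12° = 0.9998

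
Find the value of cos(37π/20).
cos(37π/20) = 0.891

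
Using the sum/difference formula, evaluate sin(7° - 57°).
sin(7° - 57°) = sin 7° cos 57° - cos 7° sin 57° = -0.766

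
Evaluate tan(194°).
tan(194°) = 0.2493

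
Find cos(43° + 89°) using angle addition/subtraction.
cos(43° + 89°) = cos 43° cos 89° - sin 43° sin 89° = -0.6691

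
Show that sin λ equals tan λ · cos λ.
RHS = (sin λ/cos λ) · cos λ = sin λ = LHS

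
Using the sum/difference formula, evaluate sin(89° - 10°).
sin(89° - 10°) = sin 89° cos 10° - cos 89° sin 10° = 0.9816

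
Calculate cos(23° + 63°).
cos(23° + 63°) = cos 23° cos 63° - sin 23° sin 63° = 0.06976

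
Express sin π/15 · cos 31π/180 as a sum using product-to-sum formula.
sin π/15 cos 31π/180 = (1/2)[sin(π/15+31π/180) + sin(π/15-31π/180)]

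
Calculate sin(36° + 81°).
sin(36° + 81°) = sin 36° cos 81° + cos 36° sin 81° = 0.891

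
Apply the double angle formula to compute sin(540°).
sin(540°) = 2 sin 270° cos 270° = 0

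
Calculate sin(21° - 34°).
sin(21° - 34°) = sin 21° cos 34° - cos 21° sin 34° = -0.225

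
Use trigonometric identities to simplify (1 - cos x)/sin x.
(1 - cos x)/sin x = tan(x/2) (using Half angle)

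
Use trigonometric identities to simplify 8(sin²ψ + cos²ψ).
8(sin²ψ + cos²ψ) = 8 (using Pythagorean identity)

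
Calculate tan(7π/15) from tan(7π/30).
tan(7π/15) = 2 tan 7π/30 / (1 - tan²7π/30) = 9.514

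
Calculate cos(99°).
cos(99°) = -0.1564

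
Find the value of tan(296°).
tan(296°) = -2.05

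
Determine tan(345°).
tan(345°) = -(2-√3)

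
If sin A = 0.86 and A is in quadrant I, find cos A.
cos A = 0.5103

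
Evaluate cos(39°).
cos(39°) = 0.7771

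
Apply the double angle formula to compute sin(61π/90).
sin(61π/90) = 2 sin 61π/180 cos 61π/180 = 0.848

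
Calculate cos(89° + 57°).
cos(89° + 57°) = cos 89° cos 57° - sin 89° sin 57° = -0.829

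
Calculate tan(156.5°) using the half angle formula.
tan(156.5°) = sin 313° / (1 + cos 313°) = -0.4348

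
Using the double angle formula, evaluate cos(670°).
cos(670°) = cos²335° - sin²335° = 0.6428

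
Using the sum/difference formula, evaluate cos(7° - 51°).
cos(7° - 51°) = cos 7° cos 51° + sin 7° sin 51° = 0.7193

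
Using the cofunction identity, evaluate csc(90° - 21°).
csc(90° - 21°) = sec(21°) = 1.071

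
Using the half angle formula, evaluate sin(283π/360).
sin(283π/360) = √((1 - cos 283π/180)/2) = 0.6225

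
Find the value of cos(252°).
cos(252°) = -0.309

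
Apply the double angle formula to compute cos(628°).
cos(628°) = cos²314° - sin²314° = -0.0349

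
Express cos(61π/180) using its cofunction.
cos(61π/180) = sin(π/2 - 61π/180) = sin(29π/180)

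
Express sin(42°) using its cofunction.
sin(42°) = cos(90° - 42°) = cos(48°)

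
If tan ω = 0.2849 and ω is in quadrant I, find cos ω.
cos ω = 0.9617 (using tan²ω + 1 = sec²ω)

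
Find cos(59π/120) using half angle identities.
cos(59π/120) = √((1 + cos 59π/60)/2) = 0.02618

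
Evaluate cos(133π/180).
cos(133π/180) = -0.682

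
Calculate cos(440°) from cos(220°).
cos(440°) = cos²220° - sin²220° = 0.1736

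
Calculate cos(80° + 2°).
cos(80° + 2°) = cos 80° cos 2° - sin 80° sin 2° = 0.1392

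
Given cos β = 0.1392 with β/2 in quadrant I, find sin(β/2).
sin(β/2) = ±√((1 - cos β)/2); positive since β/2 ∈ QI, so sin(β/2) = 0.656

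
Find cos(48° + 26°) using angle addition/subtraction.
cos(48° + 26°) = cos 48° cos 26° - sin 48° sin 26° = 0.2756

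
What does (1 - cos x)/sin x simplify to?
(1 - cos x)/sin x = tan(x/2) (using Half angle)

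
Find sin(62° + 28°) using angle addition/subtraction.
sin(62° + 28°) = sin 62° cos 28° + cos 62° sin 28° = 1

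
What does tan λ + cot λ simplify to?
tan λ + cot λ = sec λ csc λ (using Quotient identities)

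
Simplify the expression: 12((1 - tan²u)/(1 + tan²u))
12((1 - tan²u)/(1 + tan²u)) = 12(cos(2u)) (using Double angle)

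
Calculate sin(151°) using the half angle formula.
sin(151°) = √((1 - cos 302°)/2) = 0.4848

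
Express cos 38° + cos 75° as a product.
cos 38° + cos 75° = 2 cos(56.5°) cos(-18.5°)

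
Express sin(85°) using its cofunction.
sin(85°) = cos(90° - 85°) = cos(5°)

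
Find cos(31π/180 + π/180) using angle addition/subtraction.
cos(31π/180 + π/180) = cos 31π/180 cos π/180 - sin 31π/180 sin π/180 = 0.848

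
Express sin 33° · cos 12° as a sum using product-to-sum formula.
sin 33° cos 12° = (1/2)[sin(33°+12°) + sin(33°-12°)]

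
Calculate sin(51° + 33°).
sin(51° + 33°) = sin 51° cos 33° + cos 51° sin 33° = 0.9945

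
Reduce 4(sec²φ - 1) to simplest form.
4(sec²φ - 1) = 4(tan²φ) (using Pythagorean identity)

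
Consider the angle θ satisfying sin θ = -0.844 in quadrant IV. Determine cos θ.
cos θ = √(1 - sin²θ) = 0.5363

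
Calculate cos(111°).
cos(111°) = -0.3584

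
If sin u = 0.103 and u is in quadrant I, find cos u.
cos u = 0.9947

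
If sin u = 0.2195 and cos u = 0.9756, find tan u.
tan u = sin u / cos u = 0.225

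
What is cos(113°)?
cos(113°) = -0.3907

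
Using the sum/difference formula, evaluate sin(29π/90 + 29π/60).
sin(29π/90 + 29π/60) = sin 29π/90 cos 29π/60 + cos 29π/90 sin 29π/60 = 0.5736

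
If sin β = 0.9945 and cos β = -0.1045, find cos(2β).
cos(2β) = cos²β - sin²β = -0.9781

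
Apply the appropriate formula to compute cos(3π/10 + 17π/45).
cos(3π/10 + 17π/45) = cos 3π/10 cos 17π/45 - sin 3π/10 sin 17π/45 = -0.5299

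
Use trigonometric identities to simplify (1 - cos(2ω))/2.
(1 - cos(2ω))/2 = sin²ω (using Power reduction)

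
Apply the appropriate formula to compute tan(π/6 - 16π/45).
tan(π/6 - 16π/45) = (tan π/6 - tan 16π/45)/(1 + tan π/6 tan 16π/45) = -0.6745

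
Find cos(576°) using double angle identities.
cos(576°) = cos²288° - sin²288° = -0.809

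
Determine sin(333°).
sin(333°) = -0.454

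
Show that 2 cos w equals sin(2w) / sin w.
RHS = 2 sin w cos w / sin w = 2 cos w = LHS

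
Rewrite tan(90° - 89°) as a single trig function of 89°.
tan(90° - 89°) = cot(89°)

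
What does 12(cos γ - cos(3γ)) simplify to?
12(cos γ - cos(3γ)) = 12(2 sin(2γ) sin γ) (using Sum-to-product)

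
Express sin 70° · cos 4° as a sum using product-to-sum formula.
sin 70° cos 4° = (1/2)[sin(70°+4°) + sin(70°-4°)]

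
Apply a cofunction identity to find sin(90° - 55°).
sin(90° - 55°) = cos(55°) = 0.5736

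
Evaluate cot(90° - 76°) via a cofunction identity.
cot(90° - 76°) = tan(76°) = 4.011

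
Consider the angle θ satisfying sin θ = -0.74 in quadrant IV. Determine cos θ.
cos θ = √(1 - sin²θ) = 0.6726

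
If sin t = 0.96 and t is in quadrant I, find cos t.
cos t = 0.28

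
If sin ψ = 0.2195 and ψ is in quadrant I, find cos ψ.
cos ψ = 0.9756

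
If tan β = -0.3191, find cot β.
cot β = 1/tan β = -3.134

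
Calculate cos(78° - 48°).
cos(78° - 48°) = cos 78° cos 48° + sin 78° sin 48° = √3/2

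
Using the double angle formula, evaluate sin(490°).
sin(490°) = 2 sin 245° cos 245° = 0.766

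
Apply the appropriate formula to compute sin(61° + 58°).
sin(61° + 58°) = sin 61° cos 58° + cos 61° sin 58° = 0.8746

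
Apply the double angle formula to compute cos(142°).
cos(142°) = 2cos²71° - 1 = -0.788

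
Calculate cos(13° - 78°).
cos(13° - 78°) = cos 13° cos 78° + sin 13° sin 78° = 0.4226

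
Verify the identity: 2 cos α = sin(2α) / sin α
RHS = 2 sin α cos α / sin α = 2 cos α = LHS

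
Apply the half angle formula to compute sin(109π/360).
sin(109π/360) = √((1 - cos 109π/180)/2) = 0.8141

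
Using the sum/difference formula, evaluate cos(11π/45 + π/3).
cos(11π/45 + π/3) = cos 11π/45 cos π/3 - sin 11π/45 sin π/3 = -0.2419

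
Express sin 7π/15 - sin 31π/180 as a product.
sin 7π/15 - sin 31π/180 = 2 cos(23π/72) sin(53π/360)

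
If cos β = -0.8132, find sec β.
sec β = 1/cos β = -1.23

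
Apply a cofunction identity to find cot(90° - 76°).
cot(90° - 76°) = tan(76°) = 4.011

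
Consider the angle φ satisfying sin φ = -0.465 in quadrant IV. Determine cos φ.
cos φ = √(1 - sin²φ) = 0.8853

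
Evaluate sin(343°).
sin(343°) = -0.2924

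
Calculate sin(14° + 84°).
sin(14° + 84°) = sin 14° cos 84° + cos 14° sin 84° = 0.9903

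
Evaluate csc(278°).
csc(278°) = -1.01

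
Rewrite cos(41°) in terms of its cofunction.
cos(41°) = sin(90° - 41°) = sin(49°)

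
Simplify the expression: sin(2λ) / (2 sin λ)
sin(2λ) / (2 sin λ) = cos λ (using Double angle)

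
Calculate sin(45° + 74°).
sin(45° + 74°) = sin 45° cos 74° + cos 45° sin 74° = 0.8746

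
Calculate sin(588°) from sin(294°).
sin(588°) = 2 sin 294° cos 294° = -0.7431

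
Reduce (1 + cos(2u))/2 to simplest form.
(1 + cos(2u))/2 = cos²u (using Power reduction)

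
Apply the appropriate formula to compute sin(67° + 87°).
sin(67° + 87°) = sin 67° cos 87° + cos 67° sin 87° = 0.4384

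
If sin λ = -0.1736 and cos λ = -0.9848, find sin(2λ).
sin(2λ) = 2 sin λ cos λ = 0.3419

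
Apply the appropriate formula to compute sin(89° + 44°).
sin(89° + 44°) = sin 89° cos 44° + cos 89° sin 44° = 0.7314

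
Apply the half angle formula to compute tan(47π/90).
tan(47π/90) = sin 47π/45 / (1 + cos 47π/45) = -14.3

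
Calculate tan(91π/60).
tan(91π/60) = -19.08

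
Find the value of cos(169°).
cos(169°) = -0.9816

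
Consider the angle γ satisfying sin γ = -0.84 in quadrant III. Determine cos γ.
cos γ = ±√(1 - sin²γ) = -0.5426 (negative in QIII)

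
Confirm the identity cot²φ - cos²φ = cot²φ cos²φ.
LHS = cos²φ/sin²φ - cos²φ = cos²φ(1/sin²φ - 1) = cos²φ · (1 - sin²φ)/sin²φ = cos²φ · cos²φ/sin²φ = cos²φ · cot²φ = RHS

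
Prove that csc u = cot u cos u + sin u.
RHS = cos²u/sin u + sin u = (cos²u + sin²u)/sin u = 1/sin u = csc u = LHS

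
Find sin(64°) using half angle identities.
sin(64°) = √((1 - cos 128°)/2) = 0.8988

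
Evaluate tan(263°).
tan(263°) = 8.144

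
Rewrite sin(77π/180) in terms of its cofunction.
sin(77π/180) = cos(π/2 - 77π/180) = cos(13π/180)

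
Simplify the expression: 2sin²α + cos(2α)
2sin²α + cos(2α) = 1 (using Double angle)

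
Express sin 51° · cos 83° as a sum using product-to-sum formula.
sin 51° cos 83° = (1/2)[sin(51°+83°) + sin(51°-83°)]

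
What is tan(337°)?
tan(337°) = -0.4245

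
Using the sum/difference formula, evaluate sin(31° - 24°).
sin(31° - 24°) = sin 31° cos 24° - cos 31° sin 24° = 0.1219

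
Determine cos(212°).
cos(212°) = -0.848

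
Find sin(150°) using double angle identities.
sin(150°) = 2 sin 75° cos 75° = 1/2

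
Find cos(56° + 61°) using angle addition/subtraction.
cos(56° + 61°) = cos 56° cos 61° - sin 56° sin 61° = -0.454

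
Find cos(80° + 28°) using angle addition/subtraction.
cos(80° + 28°) = cos 80° cos 28° - sin 80° sin 28° = -0.309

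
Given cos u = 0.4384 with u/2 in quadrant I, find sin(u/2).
sin(u/2) = ±√((1 - cos u)/2); positive since u/2 ∈ QI, so sin(u/2) = 0.5299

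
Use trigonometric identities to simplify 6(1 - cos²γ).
6(1 - cos²γ) = 6(sin²γ) (using Pythagorean identity)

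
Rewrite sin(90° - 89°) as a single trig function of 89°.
sin(90° - 89°) = cos(89°)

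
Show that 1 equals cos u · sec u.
RHS = cos u · (1/cos u) = 1 = LHS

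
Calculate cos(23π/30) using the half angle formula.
cos(23π/30) = -√((1 + cos 23π/15)/2) = -0.7431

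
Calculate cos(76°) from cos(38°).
cos(76°) = cos²38° - sin²38° = 0.2419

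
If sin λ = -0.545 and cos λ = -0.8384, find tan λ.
tan λ = sin λ / cos λ = 0.65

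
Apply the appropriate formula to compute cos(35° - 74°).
cos(35° - 74°) = cos 35° cos 74° + sin 35° sin 74° = 0.7771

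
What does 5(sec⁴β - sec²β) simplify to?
5(sec⁴β - sec²β) = 5(tan⁴β + tan²β) (using Pythagorean)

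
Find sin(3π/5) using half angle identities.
sin(3π/5) = √((1 - cos 6π/5)/2) = 0.9511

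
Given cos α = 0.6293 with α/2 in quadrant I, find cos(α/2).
cos(α/2) = ±√((1 + cos α)/2); positive since α/2 ∈ QI, so cos(α/2) = 0.9026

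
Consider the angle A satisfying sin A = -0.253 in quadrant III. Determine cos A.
cos A = ±√(1 - sin²A) = -0.9675 (negative in QIII)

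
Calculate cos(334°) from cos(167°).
cos(334°) = 1 - 2sin²167° = 0.8988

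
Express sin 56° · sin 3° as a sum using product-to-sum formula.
sin 56° sin 3° = (1/2)[cos(56°-3°) - cos(56°+3°)]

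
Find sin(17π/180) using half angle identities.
sin(17π/180) = √((1 - cos 17π/90)/2) = 0.2924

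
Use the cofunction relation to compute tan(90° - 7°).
tan(90° - 7°) = cot(7°) = 8.144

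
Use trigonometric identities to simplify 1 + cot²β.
1 + cot²β = csc²β (using Pythagorean identity)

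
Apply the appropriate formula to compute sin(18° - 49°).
sin(18° - 49°) = sin 18° cos 49° - cos 18° sin 49° = -0.515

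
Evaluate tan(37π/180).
tan(37π/180) = 0.7536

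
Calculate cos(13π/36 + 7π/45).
cos(13π/36 + 7π/45) = cos 13π/36 cos 7π/45 - sin 13π/36 sin 7π/45 = -0.05234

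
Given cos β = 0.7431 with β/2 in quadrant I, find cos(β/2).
cos(β/2) = ±√((1 + cos β)/2); positive since β/2 ∈ QI, so cos(β/2) = 0.9336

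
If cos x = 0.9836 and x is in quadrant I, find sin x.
sin x = 0.1804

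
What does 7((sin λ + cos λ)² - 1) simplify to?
7((sin λ + cos λ)² - 1) = 7(sin(2λ)) (using Pythagorean + double angle)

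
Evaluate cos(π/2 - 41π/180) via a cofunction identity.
cos(π/2 - 41π/180) = sin(41π/180) = 0.6561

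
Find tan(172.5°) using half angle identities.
tan(172.5°) = sin 345° / (1 + cos 345°) = -0.1317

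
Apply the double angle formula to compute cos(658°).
cos(658°) = cos²329° - sin²329° = 0.4695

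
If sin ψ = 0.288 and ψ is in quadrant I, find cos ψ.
cos ψ = 0.9576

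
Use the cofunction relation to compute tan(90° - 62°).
tan(90° - 62°) = cot(62°) = 0.5317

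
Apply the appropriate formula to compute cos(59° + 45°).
cos(59° + 45°) = cos 59° cos 45° - sin 59° sin 45° = -0.2419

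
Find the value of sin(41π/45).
sin(41π/45) = 0.2756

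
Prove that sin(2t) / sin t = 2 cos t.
LHS = 2 sin t cos t / sin t = 2 cos t = RHS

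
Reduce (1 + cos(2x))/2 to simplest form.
(1 + cos(2x))/2 = cos²x (using Power reduction)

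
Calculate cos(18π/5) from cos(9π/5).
cos(18π/5) = 1 - 2sin²9π/5 = 0.309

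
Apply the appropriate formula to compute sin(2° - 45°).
sin(2° - 45°) = sin 2° cos 45° - cos 2° sin 45° = -0.682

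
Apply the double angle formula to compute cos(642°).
cos(642°) = cos²321° - sin²321° = 0.2079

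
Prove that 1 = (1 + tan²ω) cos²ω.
RHS = sec²ω · cos²ω = (1/cos²ω) · cos²ω = 1 = LHS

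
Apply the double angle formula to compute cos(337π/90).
cos(337π/90) = cos²337π/180 - sin²337π/180 = 0.6947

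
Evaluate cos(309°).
cos(309°) = 0.6293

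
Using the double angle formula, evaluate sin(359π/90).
sin(359π/90) = 2 sin 359π/180 cos 359π/180 = -0.0349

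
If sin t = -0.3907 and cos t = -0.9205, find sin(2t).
sin(2t) = 2 sin t cos t = 0.7193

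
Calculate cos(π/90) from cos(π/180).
cos(π/90) = 1 - 2sin²π/180 = 0.9994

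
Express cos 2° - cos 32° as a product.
cos 2° - cos 32° = -2 sin(17°) sin(-15°)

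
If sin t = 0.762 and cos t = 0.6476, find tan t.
tan t = sin t / cos t = 1.177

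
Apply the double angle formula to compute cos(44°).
cos(44°) = cos²22° - sin²22° = 0.7193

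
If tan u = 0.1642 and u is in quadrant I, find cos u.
cos u = 0.9868 (using tan²u + 1 = sec²u)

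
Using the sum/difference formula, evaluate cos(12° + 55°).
cos(12° + 55°) = cos 12° cos 55° - sin 12° sin 55° = 0.3907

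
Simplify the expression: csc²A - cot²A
csc²A - cot²A = 1 (using Pythagorean identity)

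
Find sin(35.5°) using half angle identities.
sin(35.5°) = √((1 - cos 71°)/2) = 0.5807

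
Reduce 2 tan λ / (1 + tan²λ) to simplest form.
2 tan λ / (1 + tan²λ) = sin(2λ) (using Double angle)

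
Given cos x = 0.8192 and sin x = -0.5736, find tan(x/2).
tan(x/2) = sin x / (1 + cos x) = -0.3153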